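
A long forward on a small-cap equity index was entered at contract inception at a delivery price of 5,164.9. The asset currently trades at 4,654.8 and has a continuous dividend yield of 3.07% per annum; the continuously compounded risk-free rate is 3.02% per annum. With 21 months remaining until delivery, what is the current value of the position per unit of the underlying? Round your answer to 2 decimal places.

-487.70

Current fair forward for the remaining 21 months: F = S·e^((r − q)·T), (r − q) = 0.0302 − 0.0307 = -0.0005
F = 4654.8 · e^(-0.0005 × 21/12) = 4654.8 × 0.99912538 = 4650.7288
Value of long forward = (F − K)·e^(−rT) = (4650.7288 − 5164.9) · e^(−0.0302·21/12)
= -514.1712 × 0.94852228 = -487.70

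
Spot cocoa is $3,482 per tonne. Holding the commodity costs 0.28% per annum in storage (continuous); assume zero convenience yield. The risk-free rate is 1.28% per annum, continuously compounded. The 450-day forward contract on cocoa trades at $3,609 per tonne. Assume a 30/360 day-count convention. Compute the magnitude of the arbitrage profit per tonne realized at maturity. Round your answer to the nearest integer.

$58 per tonne

Fair forward: F* = S·e^(carry·T), with carry = (r + u) = 0.0128 + 0.0028 = 0.0156
F* = 3482 · e^(0.0156 × 450/360) = 3482 · e^0.019500 = 3482 × 1.019691 = $3550.5641
Market $3609 > fair $3550.5641: forward overpriced → cash-and-carry (buy spot, short the forward).
At maturity, profit = |F_mkt − F*| = |3609 − 3550.5641| = $58 per tonne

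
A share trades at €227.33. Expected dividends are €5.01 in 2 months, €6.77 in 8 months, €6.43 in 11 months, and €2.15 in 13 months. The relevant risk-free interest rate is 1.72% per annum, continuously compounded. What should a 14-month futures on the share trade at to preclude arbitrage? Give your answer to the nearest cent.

€211.40

PV(dividends) I = 5.01·e^(−0.0172·2/12) + 6.77·e^(−0.0172·8/12) + 6.43·e^(−0.0172·11/12) + 2.15·e^(−0.0172·13/12)
I = 4.9957 + 6.6928 + 6.3294 + 2.1103 = 20.1282
F = (S − I)·e^(rT) = (227.33 − 20.1282) · e^(0.0172·14/12)
= 207.2018 · e^0.020067 = 207.2018 × 1.020270 = €211.40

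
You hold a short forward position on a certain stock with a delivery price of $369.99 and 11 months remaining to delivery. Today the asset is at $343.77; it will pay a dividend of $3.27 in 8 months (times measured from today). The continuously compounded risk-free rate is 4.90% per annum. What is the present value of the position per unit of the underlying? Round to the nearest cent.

$13.13

PV(remaining dividends) I = 3.27·e^(−0.0490·8/12) = 3.1649
Current forward F = (S − I)·e^(rT) = (343.77 − 3.1649)·e^(0.0490·11/12) = 340.6051 × 1.045941 = 356.2528
Value (long) = (F − K)·e^(−rT) = (356.2528 − 369.99) × 0.956077 = -13.1338
Short position value = −(long value) = $13.13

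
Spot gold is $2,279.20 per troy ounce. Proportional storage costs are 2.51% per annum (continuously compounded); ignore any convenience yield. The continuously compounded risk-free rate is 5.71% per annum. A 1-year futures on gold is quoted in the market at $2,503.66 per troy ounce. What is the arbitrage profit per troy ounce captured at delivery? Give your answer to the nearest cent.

$29.19 per troy ounce

Fair futures: F* = S·e^(carry·T), with carry = (r + u) = 0.0571 + 0.0251 = 0.0822
F* = 2279.20 · e^(0.0822 × 1) = 2279.20 · e^0.08220000 = 2279.20 × 1.08567292 = $2474.4657
Market $2503.66 > fair $2474.4657: forward overpriced → cash-and-carry (buy spot, short the forward).
At maturity, profit = |F_mkt − F*| = |2503.66 − 2474.4657| = $29.19 per troy ounce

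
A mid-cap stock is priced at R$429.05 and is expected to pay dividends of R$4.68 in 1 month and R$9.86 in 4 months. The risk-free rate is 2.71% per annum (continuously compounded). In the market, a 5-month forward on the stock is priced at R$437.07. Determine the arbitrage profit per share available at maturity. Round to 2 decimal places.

R$17.75 per share

PV(dividends) I = 4.68·e^(−0.0271·1/12) + 9.86·e^(−0.0271·4/12) = 14.4408
Fair forward F* = (S − I)·e^(rT) = (429.05 − 14.4408)·e^0.011292 = 414.6092 × 1.011356 = 419.3175
Market R$437.07 > fair 419.3175: forward overpriced → cash-and-carry (borrow at r, buy the stock and collect the dividends, short the forward).
Profit at T = |F_mkt − F*| = |437.07 − 419.3175| = R$17.75 per share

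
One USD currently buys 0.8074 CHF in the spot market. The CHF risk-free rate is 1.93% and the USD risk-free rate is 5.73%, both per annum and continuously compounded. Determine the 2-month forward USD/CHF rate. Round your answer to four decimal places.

0.8023

F = S·e^((r_CHF − r_USD)T) = 0.8074 · e^((0.0193 − 0.0573) × 2/12)
= 0.8074 · e^-0.006333 = 0.8074 × 0.993687
F = 0.8023 CHF per USD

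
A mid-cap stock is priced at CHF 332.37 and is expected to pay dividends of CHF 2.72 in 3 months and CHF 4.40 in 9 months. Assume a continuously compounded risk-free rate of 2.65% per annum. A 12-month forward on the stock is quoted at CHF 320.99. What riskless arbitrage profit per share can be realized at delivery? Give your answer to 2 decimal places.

CHF 13.10 per share

PV(dividends) I = 2.72·e^(−0.0265·3/12) + 4.40·e^(−0.0265·9/12) = 7.0155
Fair forward F* = (S − I)·e^(rT) = (332.37 − 7.0155)·e^0.026500 = 325.3545 × 1.026854 = 334.0916
Market CHF 320.99 < fair 334.0916: forward underpriced → reverse cash-and-carry (short the stock, invest proceeds at r, pay the dividends, go long the forward).
Profit at T = |F_mkt − F*| = |320.99 − 334.0916| = CHF 13.10 per share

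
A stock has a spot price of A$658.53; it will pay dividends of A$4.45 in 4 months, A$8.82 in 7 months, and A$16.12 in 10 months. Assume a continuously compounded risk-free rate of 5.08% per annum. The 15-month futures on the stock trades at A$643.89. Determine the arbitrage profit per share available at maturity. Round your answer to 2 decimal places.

A$27.56 per share

PV(dividends) I = 4.45·e^(−0.0508·4/12) + 8.82·e^(−0.0508·7/12) + 16.12·e^(−0.0508·10/12) = 28.3896
Fair futures F* = (S − I)·e^(rT) = (658.53 − 28.3896)·e^0.063500 = 630.1404 × 1.065559 = 671.4518
Market A$643.89 < fair 671.4518: forward underpriced → reverse cash-and-carry (short the stock, invest proceeds at r, pay the dividends, go long the forward).
Profit at T = |F_mkt − F*| = |643.89 − 671.4518| = A$27.56 per share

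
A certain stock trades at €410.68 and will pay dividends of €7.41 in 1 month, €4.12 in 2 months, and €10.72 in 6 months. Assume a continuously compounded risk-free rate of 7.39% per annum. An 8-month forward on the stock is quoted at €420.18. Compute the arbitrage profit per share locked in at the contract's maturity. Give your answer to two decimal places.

€11.62 per share

PV(dividends) I = 7.41·e^(−0.0739·1/12) + 4.12·e^(−0.0739·2/12) + 10.72·e^(−0.0739·6/12) = 21.7652
Fair forward F* = (S − I)·e^(rT) = (410.68 − 21.7652)·e^0.049267 = 388.9148 × 1.050501 = 408.5554
Market €420.18 > fair 408.5554: forward overpriced → cash-and-carry (borrow at r, buy the stock and collect the dividends, short the forward).
Profit at T = |F_mkt − F*| = |420.18 − 408.5554| = €11.62 per share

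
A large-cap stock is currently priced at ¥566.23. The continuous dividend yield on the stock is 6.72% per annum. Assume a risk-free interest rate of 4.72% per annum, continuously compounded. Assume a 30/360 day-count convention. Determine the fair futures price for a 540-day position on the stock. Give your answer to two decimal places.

¥549.50

F = S·e^((r − q)T) = 566.23 · e^((0.0472 − 0.0672) × 540/360)
= 566.23 · e^-0.030000 = 566.23 × 0.970446
F = ¥549.50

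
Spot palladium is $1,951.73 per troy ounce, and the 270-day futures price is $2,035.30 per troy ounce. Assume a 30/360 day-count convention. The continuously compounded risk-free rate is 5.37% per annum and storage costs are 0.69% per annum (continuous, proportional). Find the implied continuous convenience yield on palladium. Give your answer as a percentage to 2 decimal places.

F = S·e^((r+u−y)T) ⇒ (r+u−y) = ln(F/S)/T
ln(2035.30/1951.73) = 0.041927; /T ⇒ 0.055903
y = r + u − ln(F/S)/T = 0.0537 + 0.0069 − 0.055903 = 0.004697
y = 0.47%

0.47%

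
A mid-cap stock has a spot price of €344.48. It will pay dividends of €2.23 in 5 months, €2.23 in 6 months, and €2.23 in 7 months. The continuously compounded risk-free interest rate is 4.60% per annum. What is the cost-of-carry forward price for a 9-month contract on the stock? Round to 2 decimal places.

€349.80

PV(dividends) I = 2.23·e^(−0.0460·5/12) + 2.23·e^(−0.0460·6/12) + 2.23·e^(−0.0460·7/12)
I = 2.1877 + 2.1793 + 2.1710 = 6.5380
F = (S − I)·e^(rT) = (344.48 − 6.5380) · e^(0.0460·9/12)
= 337.9420 · e^0.034500 = 337.9420 × 1.035102 = €349.80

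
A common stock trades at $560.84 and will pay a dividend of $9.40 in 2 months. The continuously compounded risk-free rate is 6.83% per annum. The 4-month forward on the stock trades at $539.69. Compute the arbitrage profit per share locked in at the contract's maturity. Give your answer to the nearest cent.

$24.56 per share

PV(dividends) I = 9.40·e^(−0.0683·2/12) = 9.2936
Fair forward F* = (S − I)·e^(rT) = (560.84 − 9.2936)·e^0.022767 = 551.5464 × 1.023028 = 564.2474
Market $539.69 < fair 564.2474: forward underpriced → reverse cash-and-carry (short the stock, invest proceeds at r, pay the dividends, go long the forward).
Profit at T = |F_mkt − F*| = |539.69 − 564.2474| = $24.56 per share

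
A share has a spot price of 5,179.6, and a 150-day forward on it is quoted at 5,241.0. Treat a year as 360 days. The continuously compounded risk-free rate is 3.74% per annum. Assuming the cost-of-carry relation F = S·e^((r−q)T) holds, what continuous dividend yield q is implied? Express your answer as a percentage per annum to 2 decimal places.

0.91%

From F = S·e^((r−q)T): (r − q) = ln(F/S)/T
ln(5241.0/5179.6) = ln(1.011854) = 0.011784
(r − q) = 0.011784 / (150/360) = 0.028282
q = r − ln(F/S)/T = 0.0374 − 0.028282 = 0.009118
q = 0.91%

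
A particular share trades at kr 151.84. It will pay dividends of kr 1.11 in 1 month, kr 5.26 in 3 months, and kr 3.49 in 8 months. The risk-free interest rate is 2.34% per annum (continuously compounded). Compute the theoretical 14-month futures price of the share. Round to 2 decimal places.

PV(dividends) I = 1.11·e^(−0.0234·1/12) + 5.26·e^(−0.0234·3/12) + 3.49·e^(−0.0234·8/12)
I = 1.1078 + 5.2293 + 3.4360 = 9.7731
F = (S − I)·e^(rT) = (151.84 − 9.7731) · e^(0.0234·14/12)
= 142.0669 · e^0.027300 = 142.0669 × 1.027676 = kr 146.00

kr 146.00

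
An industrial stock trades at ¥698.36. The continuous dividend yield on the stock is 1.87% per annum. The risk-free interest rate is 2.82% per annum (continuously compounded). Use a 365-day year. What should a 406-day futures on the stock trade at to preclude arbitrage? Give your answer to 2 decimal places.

F = S·e^((r − q)T) = 698.36 · e^((0.0282 − 0.0187) × 406/365)
= 698.36 · e^0.010567 = 698.36 × 1.010623
F = ¥705.78

¥705.78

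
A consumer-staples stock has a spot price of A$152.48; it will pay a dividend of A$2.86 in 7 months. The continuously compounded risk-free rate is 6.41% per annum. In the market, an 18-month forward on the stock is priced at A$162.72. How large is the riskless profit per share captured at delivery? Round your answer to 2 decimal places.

A$2.12 per share

PV(dividends) I = 2.86·e^(−0.0641·7/12) = 2.7550
Fair forward F* = (S − I)·e^(rT) = (152.48 − 2.7550)·e^0.096150 = 149.7250 × 1.100924 = 164.8358
Market A$162.72 < fair 164.8358: forward underpriced → reverse cash-and-carry (short the stock, invest proceeds at r, pay the dividends, go long the forward).
Profit at T = |F_mkt − F*| = |162.72 − 164.8358| = A$2.12 per share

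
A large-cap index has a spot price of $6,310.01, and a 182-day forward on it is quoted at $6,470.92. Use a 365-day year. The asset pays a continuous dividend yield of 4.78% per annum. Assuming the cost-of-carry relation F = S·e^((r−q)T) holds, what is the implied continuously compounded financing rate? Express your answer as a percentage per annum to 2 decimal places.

From F = S·e^((r−q)T): (r − q) = ln(F/S)/T
ln(6470.92/6310.01) = ln(1.025501) = 0.025181
(r − q) = 0.025181 / (182/365) = 0.050500
r = ln(F/S)/T + q = 0.050500 + 0.0478 = 0.098300
r = 9.83%

9.83%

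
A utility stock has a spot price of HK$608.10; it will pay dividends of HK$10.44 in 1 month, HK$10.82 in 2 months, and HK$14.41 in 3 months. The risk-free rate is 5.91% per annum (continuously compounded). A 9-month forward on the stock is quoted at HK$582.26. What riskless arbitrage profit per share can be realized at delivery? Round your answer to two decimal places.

PV(dividends) I = 10.44·e^(−0.0591·1/12) + 10.82·e^(−0.0591·2/12) + 14.41·e^(−0.0591·3/12) = 35.3013
Fair forward F* = (S − I)·e^(rT) = (608.10 − 35.3013)·e^0.044325 = 572.7987 × 1.045322 = 598.7591
Market HK$582.26 < fair 598.7591: forward underpriced → reverse cash-and-carry (short the stock, invest proceeds at r, pay the dividends, go long the forward).
Profit at T = |F_mkt − F*| = |582.26 − 598.7591| = HK$16.50 per share

HK$16.50 per share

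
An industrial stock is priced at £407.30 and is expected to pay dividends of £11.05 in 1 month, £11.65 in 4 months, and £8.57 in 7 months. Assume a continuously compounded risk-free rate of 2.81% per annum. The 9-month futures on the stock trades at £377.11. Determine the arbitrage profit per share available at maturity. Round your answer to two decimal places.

£7.21 per share

PV(dividends) I = 11.05·e^(−0.0281·1/12) + 11.65·e^(−0.0281·4/12) + 8.57·e^(−0.0281·7/12) = 30.9962
Fair futures F* = (S − I)·e^(rT) = (407.30 − 30.9962)·e^0.021075 = 376.3038 × 1.021299 = 384.3187
Market £377.11 < fair 384.3187: forward underpriced → reverse cash-and-carry (short the stock, invest proceeds at r, pay the dividends, go long the forward).
Profit at T = |F_mkt − F*| = |377.11 − 384.3187| = £7.21 per share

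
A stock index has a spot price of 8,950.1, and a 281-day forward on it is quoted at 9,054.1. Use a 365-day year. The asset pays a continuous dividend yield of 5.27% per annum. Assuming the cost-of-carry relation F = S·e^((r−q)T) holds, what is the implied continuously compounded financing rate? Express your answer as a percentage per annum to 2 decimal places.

From F = S·e^((r−q)T): (r − q) = ln(F/S)/T
ln(9054.1/8950.1) = ln(1.011620) = 0.011553
(r − q) = 0.011553 / (281/365) = 0.015007
r = ln(F/S)/T + q = 0.015007 + 0.0527 = 0.067707
r = 6.77%

6.77%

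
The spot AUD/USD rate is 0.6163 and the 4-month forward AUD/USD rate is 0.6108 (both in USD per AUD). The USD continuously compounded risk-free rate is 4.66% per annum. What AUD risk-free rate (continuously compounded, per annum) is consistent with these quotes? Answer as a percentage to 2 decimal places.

7.35%

F = S·e^((r_USD − r_AUD)T) ⇒ r_AUD = r_USD − ln(F/S)/T
ln(0.6108/0.6163) = -0.008964; /(4/12) = -0.026892
r_AUD = 0.0466 + 0.026892 = 0.073492
r_AUD = 7.35%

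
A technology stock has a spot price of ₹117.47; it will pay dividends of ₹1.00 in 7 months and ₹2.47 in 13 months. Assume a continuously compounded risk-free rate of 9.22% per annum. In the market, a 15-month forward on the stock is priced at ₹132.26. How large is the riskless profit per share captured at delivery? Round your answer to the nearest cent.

₹4.01 per share

PV(dividends) I = 1.00·e^(−0.0922·7/12) + 2.47·e^(−0.0922·13/12) = 3.1828
Fair forward F* = (S − I)·e^(rT) = (117.47 − 3.1828)·e^0.115250 = 114.2872 × 1.122154 = 128.2478
Market ₹132.26 > fair 128.2478: forward overpriced → cash-and-carry (borrow at r, buy the stock and collect the dividends, short the forward).
Profit at T = |F_mkt − F*| = |132.26 − 128.2478| = ₹4.01 per share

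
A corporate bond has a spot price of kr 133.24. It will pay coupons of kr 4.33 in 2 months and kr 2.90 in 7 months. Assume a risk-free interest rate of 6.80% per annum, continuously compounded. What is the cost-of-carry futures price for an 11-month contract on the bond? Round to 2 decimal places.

PV(coupons) I = 4.33·e^(−0.0680·2/12) + 2.90·e^(−0.0680·7/12)
I = 4.2812 + 2.7872 = 7.0684
F = (S − I)·e^(rT) = (133.24 − 7.0684) · e^(0.0680·11/12)
= 126.1716 · e^0.062333 = 126.1716 × 1.064317 = kr 134.29

kr 134.29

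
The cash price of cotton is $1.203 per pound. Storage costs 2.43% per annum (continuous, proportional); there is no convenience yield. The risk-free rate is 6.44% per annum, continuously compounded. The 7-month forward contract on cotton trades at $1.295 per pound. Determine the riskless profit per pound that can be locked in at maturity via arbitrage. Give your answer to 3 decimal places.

$0.028 per pound

Fair forward: F* = S·e^(carry·T), with carry = (r + u) = 0.0644 + 0.0243 = 0.0887
F* = 1.203 · e^(0.0887 × 7/12) = 1.203 · e^0.051742 = 1.203 × 1.053104 = $1.2669
Market $1.295 > fair $1.2669: forward overpriced → cash-and-carry (buy spot, short the forward).
At maturity, profit = |F_mkt − F*| = |1.295 − 1.2669| = $0.028 per pound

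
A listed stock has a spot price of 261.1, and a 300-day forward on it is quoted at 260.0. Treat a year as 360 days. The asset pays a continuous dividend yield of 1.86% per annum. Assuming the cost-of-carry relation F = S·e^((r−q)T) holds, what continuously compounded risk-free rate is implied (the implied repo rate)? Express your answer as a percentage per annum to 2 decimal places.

1.35%

From F = S·e^((r−q)T): (r − q) = ln(F/S)/T
ln(260.0/261.1) = ln(0.995787) = -0.004222
(r − q) = -0.004222 / (300/360) = -0.005066
r = ln(F/S)/T + q = -0.005066 + 0.0186 = 0.013534
r = 1.35%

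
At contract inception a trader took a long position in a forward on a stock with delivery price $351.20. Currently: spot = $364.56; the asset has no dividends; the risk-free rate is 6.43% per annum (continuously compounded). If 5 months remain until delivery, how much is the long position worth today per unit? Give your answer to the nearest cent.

$22.64

Current fair forward for the remaining 5 months: F = S·e^(r·T), r = 0.0643
F = 364.56 · e^(0.0643 × 5/12) = 364.56 × 1.027154 = 374.4593
Value of long forward = (F − K)·e^(−rT) = (374.4593 − 351.20) · e^(−0.0643·5/12)
= 23.2593 × 0.973564 = 22.64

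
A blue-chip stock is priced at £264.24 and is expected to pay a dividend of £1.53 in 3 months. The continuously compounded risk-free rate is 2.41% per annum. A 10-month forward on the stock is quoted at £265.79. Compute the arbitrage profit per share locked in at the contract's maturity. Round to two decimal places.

£2.26 per share

PV(dividends) I = 1.53·e^(−0.0241·3/12) = 1.5208
Fair forward F* = (S − I)·e^(rT) = (264.24 − 1.5208)·e^0.020083 = 262.7192 × 1.020286 = 268.0487
Market £265.79 < fair 268.0487: forward underpriced → reverse cash-and-carry (short the stock, invest proceeds at r, pay the dividends, go long the forward).
Profit at T = |F_mkt − F*| = |265.79 − 268.0487| = £2.26 per share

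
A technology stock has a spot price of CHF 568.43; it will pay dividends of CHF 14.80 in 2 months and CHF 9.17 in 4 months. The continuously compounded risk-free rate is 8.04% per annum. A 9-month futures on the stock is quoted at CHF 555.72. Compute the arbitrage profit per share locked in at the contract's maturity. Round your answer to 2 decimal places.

PV(dividends) I = 14.80·e^(−0.0804·2/12) + 9.17·e^(−0.0804·4/12) = 23.5305
Fair futures F* = (S − I)·e^(rT) = (568.43 − 23.5305)·e^0.060300 = 544.8995 × 1.062155 = 578.7677
Market CHF 555.72 < fair 578.7677: forward underpriced → reverse cash-and-carry (short the stock, invest proceeds at r, pay the dividends, go long the forward).
Profit at T = |F_mkt − F*| = |555.72 − 578.7677| = CHF 23.05 per share

CHF 23.05 per share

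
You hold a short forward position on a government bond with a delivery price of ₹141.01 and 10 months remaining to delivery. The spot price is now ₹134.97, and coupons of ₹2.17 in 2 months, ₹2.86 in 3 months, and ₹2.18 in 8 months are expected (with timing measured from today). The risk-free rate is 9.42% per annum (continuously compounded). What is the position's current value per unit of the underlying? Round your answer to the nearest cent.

PV(remaining coupons) I = 2.17·e^(−0.0942·2/12) + 2.86·e^(−0.0942·3/12) + 2.18·e^(−0.0942·8/12) = 6.9769
Current forward F = (S − I)·e^(rT) = (134.97 − 6.9769)·e^(0.0942·10/12) = 127.9931 × 1.081663 = 138.4454
Value (long) = (F − K)·e^(−rT) = (138.4454 − 141.01) × 0.924502 = -2.3710
Short position value = −(long value) = ₹2.37

₹2.37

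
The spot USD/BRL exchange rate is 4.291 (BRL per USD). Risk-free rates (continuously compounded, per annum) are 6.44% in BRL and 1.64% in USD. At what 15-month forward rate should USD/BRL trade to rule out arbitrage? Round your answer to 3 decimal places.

4.556

F = S·e^((r_BRL − r_USD)T) = 4.291 · e^((0.0644 − 0.0164) × 15/12)
= 4.291 · e^0.060000 = 4.291 × 1.061837
F = 4.556 BRL per USD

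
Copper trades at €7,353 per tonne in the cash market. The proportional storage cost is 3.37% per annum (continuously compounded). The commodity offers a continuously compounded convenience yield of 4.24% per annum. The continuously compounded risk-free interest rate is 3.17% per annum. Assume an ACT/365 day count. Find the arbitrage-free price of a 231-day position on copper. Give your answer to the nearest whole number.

Net carry = r + u − y = 0.0317 + 0.0337 − 0.0424 = 0.0230
F = S·e^((r+u−y)T) = 7353 · e^(0.0230 × 231/365) = 7353 · e^0.014556
= 7353 × 1.014662 = €7,461 per tonne

€7,461 per tonne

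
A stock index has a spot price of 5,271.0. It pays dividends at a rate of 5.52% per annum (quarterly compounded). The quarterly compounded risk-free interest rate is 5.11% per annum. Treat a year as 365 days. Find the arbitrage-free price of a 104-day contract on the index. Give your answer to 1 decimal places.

5,264.9

F = S · (1+r/4)^(4T) / (1+q/4)^(4T)
= 5271.0 × 1.014573 / 1.015743 = 5271.0 × 0.998848
F = 5,264.9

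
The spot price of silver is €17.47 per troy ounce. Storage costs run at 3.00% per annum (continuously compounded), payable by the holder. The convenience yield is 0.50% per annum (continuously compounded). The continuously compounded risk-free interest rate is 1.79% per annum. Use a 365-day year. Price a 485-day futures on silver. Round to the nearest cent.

€18.49 per troy ounce

Net carry = r + u − y = 0.0179 + 0.0300 − 0.0050 = 0.0429
F = S·e^((r+u−y)T) = 17.47 · e^(0.0429 × 485/365) = 17.47 · e^0.057004
= 17.47 × 1.058660 = €18.49 per troy ounce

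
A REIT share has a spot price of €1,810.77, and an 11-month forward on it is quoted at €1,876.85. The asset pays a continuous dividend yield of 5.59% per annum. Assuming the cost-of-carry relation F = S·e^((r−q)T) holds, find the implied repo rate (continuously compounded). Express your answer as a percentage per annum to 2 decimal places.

9.50%

From F = S·e^((r−q)T): (r − q) = ln(F/S)/T
ln(1876.85/1810.77) = ln(1.036493) = 0.035843
(r − q) = 0.035843 / (11/12) = 0.039101
r = ln(F/S)/T + q = 0.039101 + 0.0559 = 0.095001
r = 9.50%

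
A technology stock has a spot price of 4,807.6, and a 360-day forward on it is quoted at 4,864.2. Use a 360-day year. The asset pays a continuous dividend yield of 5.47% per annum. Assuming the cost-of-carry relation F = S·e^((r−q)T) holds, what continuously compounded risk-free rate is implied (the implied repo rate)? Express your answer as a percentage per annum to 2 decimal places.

6.64%

From F = S·e^((r−q)T): (r − q) = ln(F/S)/T
ln(4864.2/4807.6) = ln(1.011773) = 0.011704
(r − q) = 0.011704 / (360/360) = 0.011704
r = ln(F/S)/T + q = 0.011704 + 0.0547 = 0.066404
r = 6.64%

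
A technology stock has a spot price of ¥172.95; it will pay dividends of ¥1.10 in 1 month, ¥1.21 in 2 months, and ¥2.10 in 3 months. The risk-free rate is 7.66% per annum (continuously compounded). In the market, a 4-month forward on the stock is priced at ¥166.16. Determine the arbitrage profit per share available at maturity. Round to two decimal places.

PV(dividends) I = 1.10·e^(−0.0766·1/12) + 1.21·e^(−0.0766·2/12) + 2.10·e^(−0.0766·3/12) = 4.3478
Fair forward F* = (S − I)·e^(rT) = (172.95 − 4.3478)·e^0.025533 = 168.6022 × 1.025862 = 172.9626
Market ¥166.16 < fair 172.9626: forward underpriced → reverse cash-and-carry (short the stock, invest proceeds at r, pay the dividends, go long the forward).
Profit at T = |F_mkt − F*| = |166.16 − 172.9626| = ¥6.80 per share

¥6.80 per share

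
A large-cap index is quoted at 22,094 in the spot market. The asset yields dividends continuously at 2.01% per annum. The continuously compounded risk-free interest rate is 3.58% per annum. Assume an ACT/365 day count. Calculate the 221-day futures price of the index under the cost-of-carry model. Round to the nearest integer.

22,305

F = S·e^((r − q)T) = 22094 · e^((0.0358 − 0.0201) × 221/365)
= 22094 · e^0.009506 = 22094 × 1.009551
F = 22,305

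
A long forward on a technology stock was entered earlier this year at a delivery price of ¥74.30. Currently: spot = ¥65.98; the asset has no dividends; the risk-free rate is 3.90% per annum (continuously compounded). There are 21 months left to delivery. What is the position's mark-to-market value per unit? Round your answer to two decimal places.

-¥3.42

Current fair forward for the remaining 21 months: F = S·e^(r·T), r = 0.0390
F = 65.98 · e^(0.0390 × 21/12) = 65.98 × 1.070633 = 70.6404
Value of long forward = (F − K)·e^(−rT) = (70.6404 − 74.30) · e^(−0.0390·21/12)
= -3.6596 × 0.934027 = -3.42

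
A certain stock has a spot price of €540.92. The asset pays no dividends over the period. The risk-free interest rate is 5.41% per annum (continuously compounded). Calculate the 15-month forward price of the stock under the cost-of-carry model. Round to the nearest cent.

F = S·e^(rT) = 540.92 · e^(0.0541 × 15/12)
= 540.92 · e^0.067625 = 540.92 × 1.069964
F = €578.76

€578.76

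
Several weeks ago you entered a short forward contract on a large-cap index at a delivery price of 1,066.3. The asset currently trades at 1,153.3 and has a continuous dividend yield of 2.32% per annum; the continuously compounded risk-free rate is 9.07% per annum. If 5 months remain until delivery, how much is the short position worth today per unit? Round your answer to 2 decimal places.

-115.45

Current fair forward for the remaining 5 months: F = S·e^((r − q)·T), (r − q) = 0.0907 − 0.0232 = 0.0675
F = 1153.3 · e^(0.0675 × 5/12) = 1153.3 × 1.02852424 = 1186.1970
Value of long forward = (F − K)·e^(−rT) = (1186.1970 − 1066.3) · e^(−0.0907·5/12)
= 119.8970 × 0.96291353 = 115.45
Short position value = −(long value) = -115.45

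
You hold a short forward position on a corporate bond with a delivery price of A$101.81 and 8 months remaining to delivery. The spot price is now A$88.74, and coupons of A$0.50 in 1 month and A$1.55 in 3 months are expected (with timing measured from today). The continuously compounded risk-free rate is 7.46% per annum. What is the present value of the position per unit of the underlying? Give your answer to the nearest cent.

A$10.15

PV(remaining coupons) I = 0.50·e^(−0.0746·1/12) + 1.55·e^(−0.0746·3/12) = 2.0183
Current forward F = (S − I)·e^(rT) = (88.74 − 2.0183)·e^(0.0746·8/12) = 86.7217 × 1.050991 = 91.1437
Value (long) = (F − K)·e^(−rT) = (91.1437 − 101.81) × 0.951483 = -10.1488
Short position value = −(long value) = A$10.15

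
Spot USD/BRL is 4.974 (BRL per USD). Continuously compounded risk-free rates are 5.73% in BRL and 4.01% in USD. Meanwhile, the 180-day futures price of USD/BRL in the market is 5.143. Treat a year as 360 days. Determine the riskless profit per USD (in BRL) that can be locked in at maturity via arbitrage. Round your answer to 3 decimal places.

0.126 per USD (in BRL)

Fair futures: F* = S·e^(carry·T), with carry = (r_BRL − r_USD) = 0.0573 − 0.0401 = 0.0172
F* = 4.974 · e^(0.0172 × 180/360) = 4.974 · e^0.008600 = 4.974 × 1.008637 = 5.0170
Market 5.143 > fair 5.0170: forward overpriced → cash-and-carry (buy spot, short the forward).
At maturity, profit = |F_mkt − F*| = |5.143 − 5.0170| = 0.126 per USD (in BRL)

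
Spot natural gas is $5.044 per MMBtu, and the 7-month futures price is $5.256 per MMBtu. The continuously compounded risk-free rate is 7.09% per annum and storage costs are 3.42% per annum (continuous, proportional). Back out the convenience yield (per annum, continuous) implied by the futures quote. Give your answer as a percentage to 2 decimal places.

F = S·e^((r+u−y)T) ⇒ (r+u−y) = ln(F/S)/T
ln(5.256/5.044) = 0.041171; /T ⇒ 0.070579
y = r + u − ln(F/S)/T = 0.0709 + 0.0342 − 0.070579 = 0.034521
y = 3.45%

3.45%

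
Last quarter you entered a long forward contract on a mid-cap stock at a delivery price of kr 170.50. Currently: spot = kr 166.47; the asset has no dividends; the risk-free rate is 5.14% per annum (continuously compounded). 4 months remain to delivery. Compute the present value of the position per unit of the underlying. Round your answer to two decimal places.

-kr 1.13

Current fair forward for the remaining 4 months: F = S·e^(r·T), r = 0.0514
F = 166.47 · e^(0.0514 × 4/12) = 166.47 × 1.017281 = 169.3468
Value of long forward = (F − K)·e^(−rT) = (169.3468 − 170.50) · e^(−0.0514·4/12)
= -1.1532 × 0.983013 = -1.13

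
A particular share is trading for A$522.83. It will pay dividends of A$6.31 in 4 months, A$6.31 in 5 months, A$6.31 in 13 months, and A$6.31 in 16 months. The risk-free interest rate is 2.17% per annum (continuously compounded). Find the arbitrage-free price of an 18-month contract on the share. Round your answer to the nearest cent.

PV(dividends) I = 6.31·e^(−0.0217·4/12) + 6.31·e^(−0.0217·5/12) + 6.31·e^(−0.0217·13/12) + 6.31·e^(−0.0217·16/12)
I = 6.2645 + 6.2532 + 6.1634 + 6.1300 = 24.8111
F = (S − I)·e^(rT) = (522.83 − 24.8111) · e^(0.0217·18/12)
= 498.0189 · e^0.032550 = 498.0189 × 1.033086 = A$514.50

A$514.50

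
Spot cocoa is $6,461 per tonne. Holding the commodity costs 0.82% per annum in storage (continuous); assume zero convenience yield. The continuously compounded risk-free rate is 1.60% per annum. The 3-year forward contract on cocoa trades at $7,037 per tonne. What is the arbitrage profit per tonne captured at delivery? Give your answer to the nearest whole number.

$89 per tonne

Fair forward: F* = S·e^(carry·T), with carry = (r + u) = 0.0160 + 0.0082 = 0.0242
F* = 6461 · e^(0.0242 × 3) = 6461 · e^0.072600 = 6461 × 1.075300 = $6947.5133
Market $7037 > fair $6947.5133: forward overpriced → cash-and-carry (buy spot, short the forward).
At maturity, profit = |F_mkt − F*| = |7037 − 6947.5133| = $89 per tonne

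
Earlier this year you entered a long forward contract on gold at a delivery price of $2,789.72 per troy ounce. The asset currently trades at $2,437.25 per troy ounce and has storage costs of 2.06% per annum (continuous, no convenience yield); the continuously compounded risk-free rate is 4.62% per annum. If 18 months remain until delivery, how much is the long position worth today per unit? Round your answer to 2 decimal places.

-$89.20 per troy ounce

Current fair forward for the remaining 18 months: F = S·e^((r + u)·T), (r + u) = 0.0462 + 0.0206 = 0.0668
F = 2437.25 · e^(0.0668 × 18/12) = 2437.25 × 1.10539197 = 2694.1166
Value of long forward = (F − K)·e^(−rT) = (2694.1166 − 2789.72) · e^(−0.0462·18/12)
= -95.6034 × 0.93304672 = -89.20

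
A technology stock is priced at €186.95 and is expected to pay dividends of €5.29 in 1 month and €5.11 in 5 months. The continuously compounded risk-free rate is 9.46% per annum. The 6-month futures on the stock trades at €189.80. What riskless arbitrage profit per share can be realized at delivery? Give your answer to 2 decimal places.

€4.45 per share

PV(dividends) I = 5.29·e^(−0.0946·1/12) + 5.11·e^(−0.0946·5/12) = 10.1610
Fair futures F* = (S − I)·e^(rT) = (186.95 − 10.1610)·e^0.047300 = 176.7890 × 1.048436 = 185.3520
Market €189.80 > fair 185.3520: forward overpriced → cash-and-carry (borrow at r, buy the stock and collect the dividends, short the forward).
Profit at T = |F_mkt − F*| = |189.80 − 185.3520| = €4.45 per share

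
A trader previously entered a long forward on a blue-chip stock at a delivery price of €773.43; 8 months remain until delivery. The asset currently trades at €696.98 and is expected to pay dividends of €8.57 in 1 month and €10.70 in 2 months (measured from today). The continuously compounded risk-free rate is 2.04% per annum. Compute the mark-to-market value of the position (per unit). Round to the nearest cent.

-€85.22

PV(remaining dividends) I = 8.57·e^(−0.0204·1/12) + 10.70·e^(−0.0204·2/12) = 19.2191
Current forward F = (S − I)·e^(rT) = (696.98 − 19.2191)·e^(0.0204·8/12) = 677.7609 × 1.013693 = 687.0415
Value (long) = (F − K)·e^(−rT) = (687.0415 − 773.43) × 0.986492 = -85.2216
Value = -€85.22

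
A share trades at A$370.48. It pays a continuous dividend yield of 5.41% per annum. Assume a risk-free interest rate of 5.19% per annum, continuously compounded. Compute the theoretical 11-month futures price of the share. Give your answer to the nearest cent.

A$369.73

F = S·e^((r − q)T) = 370.48 · e^((0.0519 − 0.0541) × 11/12)
= 370.48 · e^-0.002017 = 370.48 × 0.997985
F = A$369.73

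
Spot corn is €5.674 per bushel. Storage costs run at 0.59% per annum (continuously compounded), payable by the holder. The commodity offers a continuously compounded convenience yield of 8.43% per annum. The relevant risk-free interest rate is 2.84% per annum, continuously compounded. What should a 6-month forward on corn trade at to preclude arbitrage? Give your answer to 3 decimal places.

€5.534 per bushel

Net carry = r + u − y = 0.0284 + 0.0059 − 0.0843 = -0.0500
F = S·e^((r+u−y)T) = 5.674 · e^(-0.0500 × 6/12) = 5.674 · e^-0.025000
= 5.674 × 0.975310 = €5.534 per bushel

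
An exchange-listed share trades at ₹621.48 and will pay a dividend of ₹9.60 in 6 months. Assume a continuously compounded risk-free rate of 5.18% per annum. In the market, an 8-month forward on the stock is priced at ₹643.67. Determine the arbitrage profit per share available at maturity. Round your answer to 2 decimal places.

PV(dividends) I = 9.60·e^(−0.0518·6/12) = 9.3546
Fair forward F* = (S − I)·e^(rT) = (621.48 − 9.3546)·e^0.034533 = 612.1254 × 1.035136 = 633.6330
Market ₹643.67 > fair 633.6330: forward overpriced → cash-and-carry (borrow at r, buy the stock and collect the dividends, short the forward).
Profit at T = |F_mkt − F*| = |643.67 − 633.6330| = ₹10.04 per share

₹10.04 per share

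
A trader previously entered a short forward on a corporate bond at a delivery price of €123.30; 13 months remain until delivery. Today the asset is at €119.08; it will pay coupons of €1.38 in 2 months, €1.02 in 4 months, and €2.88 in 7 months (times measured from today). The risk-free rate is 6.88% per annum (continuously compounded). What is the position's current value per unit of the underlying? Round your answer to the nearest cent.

PV(remaining coupons) I = 1.38·e^(−0.0688·2/12) + 1.02·e^(−0.0688·4/12) + 2.88·e^(−0.0688·7/12) = 5.1278
Current forward F = (S − I)·e^(rT) = (119.08 − 5.1278)·e^(0.0688·13/12) = 113.9522 × 1.077381 = 122.7699
Value (long) = (F − K)·e^(−rT) = (122.7699 − 123.30) × 0.928177 = -0.4920
Short position value = −(long value) = €0.49

€0.49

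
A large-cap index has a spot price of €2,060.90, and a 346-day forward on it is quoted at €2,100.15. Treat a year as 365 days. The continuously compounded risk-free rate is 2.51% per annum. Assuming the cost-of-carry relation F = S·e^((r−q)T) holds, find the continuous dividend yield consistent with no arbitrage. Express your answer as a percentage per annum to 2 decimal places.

0.52%

From F = S·e^((r−q)T): (r − q) = ln(F/S)/T
ln(2100.15/2060.90) = ln(1.019045) = 0.018866
(r − q) = 0.018866 / (346/365) = 0.019902
q = r − ln(F/S)/T = 0.0251 − 0.019902 = 0.005198
q = 0.52%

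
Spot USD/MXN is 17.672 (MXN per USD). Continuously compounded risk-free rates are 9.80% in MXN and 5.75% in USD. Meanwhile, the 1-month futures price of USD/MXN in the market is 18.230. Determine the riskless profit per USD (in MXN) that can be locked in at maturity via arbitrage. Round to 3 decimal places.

0.498 per USD (in MXN)

Fair futures: F* = S·e^(carry·T), with carry = (r_MXN − r_USD) = 0.0980 − 0.0575 = 0.0405
F* = 17.672 · e^(0.0405 × 1/12) = 17.672 · e^0.003375 = 17.672 × 1.003381 = 17.7317
Market 18.230 > fair 17.7317: forward overpriced → cash-and-carry (buy spot, short the forward).
At maturity, profit = |F_mkt − F*| = |18.230 − 17.7317| = 0.498 per USD (in MXN)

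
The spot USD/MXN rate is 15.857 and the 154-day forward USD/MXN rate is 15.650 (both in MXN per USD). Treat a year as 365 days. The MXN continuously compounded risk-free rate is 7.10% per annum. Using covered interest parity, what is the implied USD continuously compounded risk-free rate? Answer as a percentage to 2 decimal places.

10.21%

F = S·e^((r_MXN − r_USD)T) ⇒ r_USD = r_MXN − ln(F/S)/T
ln(15.650/15.857) = -0.013140; /(154/365) = -0.031144
r_USD = 0.0710 + 0.031144 = 0.102144
r_USD = 10.21%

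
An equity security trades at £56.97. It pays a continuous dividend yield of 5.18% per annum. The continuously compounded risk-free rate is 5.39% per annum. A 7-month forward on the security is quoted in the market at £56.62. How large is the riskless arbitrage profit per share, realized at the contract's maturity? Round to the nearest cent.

Fair forward: F* = S·e^(carry·T), with carry = (r − q) = 0.0539 − 0.0518 = 0.0021
F* = 56.97 · e^(0.0021 × 7/12) = 56.97 · e^0.001225 = 56.97 × 1.001226 = £57.0398
Market £56.62 < fair £57.0398: forward underpriced → reverse cash-and-carry (short spot, go long the forward).
At maturity, profit = |F_mkt − F*| = |56.62 − 57.0398| = £0.42 per share

£0.42 per share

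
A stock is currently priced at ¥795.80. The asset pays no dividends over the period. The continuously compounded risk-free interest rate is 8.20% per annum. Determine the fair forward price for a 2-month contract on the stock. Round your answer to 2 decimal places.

F = S·e^(rT) = 795.80 · e^(0.0820 × 2/12)
= 795.80 · e^0.013667 = 795.80 × 1.013761
F = ¥806.75

¥806.75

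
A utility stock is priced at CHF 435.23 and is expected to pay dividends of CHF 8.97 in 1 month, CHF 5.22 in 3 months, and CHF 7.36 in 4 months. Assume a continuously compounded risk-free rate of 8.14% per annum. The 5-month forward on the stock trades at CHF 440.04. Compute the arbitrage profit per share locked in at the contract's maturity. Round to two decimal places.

CHF 11.71 per share

PV(dividends) I = 8.97·e^(−0.0814·1/12) + 5.22·e^(−0.0814·3/12) + 7.36·e^(−0.0814·4/12) = 21.1872
Fair forward F* = (S − I)·e^(rT) = (435.23 − 21.1872)·e^0.033917 = 414.0428 × 1.034499 = 428.3269
Market CHF 440.04 > fair 428.3269: forward overpriced → cash-and-carry (borrow at r, buy the stock and collect the dividends, short the forward).
Profit at T = |F_mkt − F*| = |440.04 − 428.3269| = CHF 11.71 per share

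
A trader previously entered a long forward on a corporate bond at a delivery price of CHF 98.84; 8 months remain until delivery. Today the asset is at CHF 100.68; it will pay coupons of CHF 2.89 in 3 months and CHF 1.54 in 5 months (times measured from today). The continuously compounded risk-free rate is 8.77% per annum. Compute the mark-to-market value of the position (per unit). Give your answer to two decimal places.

CHF 3.14

PV(remaining coupons) I = 2.89·e^(−0.0877·3/12) + 1.54·e^(−0.0877·5/12) = 4.3121
Current forward F = (S − I)·e^(rT) = (100.68 − 4.3121)·e^(0.0877·8/12) = 96.3679 × 1.060210 = 102.1702
Value (long) = (F − K)·e^(−rT) = (102.1702 − 98.84) × 0.943210 = 3.1411
Value = CHF 3.14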